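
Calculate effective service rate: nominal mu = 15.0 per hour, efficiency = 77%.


Effective rate = mu * efficiency = 15.0 * 0.77 = 11.55 per hour

11.55 per hour


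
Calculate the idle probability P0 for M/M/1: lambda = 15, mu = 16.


P0 = 1 - rho = 1 - 15/16 = 0.0625

0.0625


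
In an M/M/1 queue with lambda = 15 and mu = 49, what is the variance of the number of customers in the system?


rho = 15/49; Var(N) = rho/(1-rho)^2 = 0.64

0.64


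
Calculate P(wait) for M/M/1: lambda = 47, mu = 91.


P(wait) = rho = lambda/mu = 47/91 = 0.5165

0.5165


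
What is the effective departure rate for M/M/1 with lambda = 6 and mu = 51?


For a stable queue (lambda < mu), throughput = lambda = 6 per hour

6 per hour


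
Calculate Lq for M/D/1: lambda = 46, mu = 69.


M/D/1: Lq = rho^2 / (2*(1-rho)) where rho = 46/69; Lq = 0.67

0.67


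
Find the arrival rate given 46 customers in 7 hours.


lambda = total arrivals / time = 46 / 7 = 6.57 per hour

6.57 per hour


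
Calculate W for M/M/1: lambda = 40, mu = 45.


W = 1/(mu - lambda) = 1/(45 - 40) = 0.2 hours

0.2 hours


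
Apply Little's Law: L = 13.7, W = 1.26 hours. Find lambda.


lambda = L / W = 13.7 / 1.26 = 10.87 per hour

10.87 per hour


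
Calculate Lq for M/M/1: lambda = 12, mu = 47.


rho = 12/47; Lq = rho^2/(1-rho) = 0.09

0.09


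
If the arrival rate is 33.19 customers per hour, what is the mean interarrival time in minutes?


Mean interarrival time = 60/lambda = 60/33.19 = 1.81 minutes

1.81 minutes


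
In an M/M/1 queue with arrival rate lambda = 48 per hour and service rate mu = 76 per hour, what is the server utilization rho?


rho = lambda/mu = 48/76 = 0.6316

0.6316


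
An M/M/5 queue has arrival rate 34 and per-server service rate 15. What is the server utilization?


rho = lambda/(c*mu) = 34/(5*15) = 0.4533

0.4533


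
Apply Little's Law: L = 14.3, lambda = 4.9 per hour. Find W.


W = L / lambda = 14.3 / 4.9 = 2.9184 hours

2.9184 hours


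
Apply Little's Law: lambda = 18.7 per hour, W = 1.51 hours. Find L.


L = lambda * W = 18.7 * 1.51 = 28.24

28.24


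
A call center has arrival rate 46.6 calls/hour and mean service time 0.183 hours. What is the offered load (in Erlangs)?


Offered load a = lambda * E[S] = 46.6 * 0.183 = 8.53 Erlangs

8.53 Erlangs


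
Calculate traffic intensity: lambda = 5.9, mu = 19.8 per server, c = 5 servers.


rho = lambda / (c * mu) = 5.9 / (5 * 19.8) = 0.0596

0.0596


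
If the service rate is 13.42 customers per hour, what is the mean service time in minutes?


Mean service time = 60/mu = 60/13.42 = 4.47 minutes

4.47 minutes


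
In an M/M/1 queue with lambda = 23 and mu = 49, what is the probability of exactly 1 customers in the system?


rho = 23/49; P(n) = (1-rho)*rho^n = (1-23/49)*(23/49)^1 = 0.2491

0.2491


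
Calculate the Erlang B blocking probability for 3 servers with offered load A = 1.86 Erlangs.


B(N,A) = (A^N/N!) / sum(A^k/k!, k=0..N) with N=3, A=1.86 = 0.1894

0.1894


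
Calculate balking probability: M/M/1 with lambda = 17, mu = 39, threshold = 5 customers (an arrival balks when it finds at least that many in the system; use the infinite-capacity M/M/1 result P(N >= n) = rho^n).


P(N >= 5) = rho^5 = (17/39)^5 = 0.0157

0.0157


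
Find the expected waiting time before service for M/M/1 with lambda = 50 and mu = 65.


rho = 50/65; Wq = rho/(mu - lambda) = 0.0513 hours

0.0513 hours


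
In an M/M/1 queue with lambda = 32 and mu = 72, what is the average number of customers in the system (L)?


rho = 32/72; L = rho/(1-rho) = 0.8

0.8


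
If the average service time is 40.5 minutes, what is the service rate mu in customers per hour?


mu = 60 / avg_service_time = 60 / 40.5 = 1.48 per hour

1.48 per hour


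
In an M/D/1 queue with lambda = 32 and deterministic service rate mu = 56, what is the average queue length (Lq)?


M/D/1: Lq = rho^2 / (2*(1-rho)) where rho = 32/56; Lq = 0.38

0.38


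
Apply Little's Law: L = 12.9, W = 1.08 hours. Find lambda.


lambda = L / W = 12.9 / 1.08 = 11.94 per hour

11.94 per hour


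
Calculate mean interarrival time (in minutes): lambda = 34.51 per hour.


Mean interarrival time = 60/lambda = 60/34.51 = 1.74 minutes

1.74 minutes


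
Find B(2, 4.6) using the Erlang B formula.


B(N,A) = (A^N/N!) / sum(A^k/k!, k=0..N) with N=2, A=4.6 = 0.6539

0.6539


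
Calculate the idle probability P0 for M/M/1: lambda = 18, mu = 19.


P0 = 1 - rho = 1 - 18/19 = 0.0526

0.0526


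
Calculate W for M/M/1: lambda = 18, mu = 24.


W = 1/(mu - lambda) = 1/(24 - 18) = 0.1667 hours

0.1667 hours


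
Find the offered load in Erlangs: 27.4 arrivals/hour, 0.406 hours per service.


Offered load a = lambda * E[S] = 27.4 * 0.406 = 11.12 Erlangs

11.12 Erlangs


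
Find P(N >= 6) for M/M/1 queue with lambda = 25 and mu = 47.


P(N >= 6) = rho^6 = (25/47)^6 = 0.0226

0.0226


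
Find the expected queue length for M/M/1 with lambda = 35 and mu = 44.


rho = 35/44; Lq = rho^2/(1-rho) = 3.09

3.09


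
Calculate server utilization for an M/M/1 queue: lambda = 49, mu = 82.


rho = lambda/mu = 49/82 = 0.5976

0.5976


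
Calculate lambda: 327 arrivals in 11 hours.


lambda = total arrivals / time = 327 / 11 = 29.73 per hour

29.73 per hour


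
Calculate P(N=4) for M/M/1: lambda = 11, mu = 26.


rho = 11/26; P(n) = (1-rho)*rho^n = (1-11/26)*(11/26)^4 = 0.0185

0.0185


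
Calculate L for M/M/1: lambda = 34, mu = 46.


rho = 34/46; L = rho/(1-rho) = 2.83

2.83


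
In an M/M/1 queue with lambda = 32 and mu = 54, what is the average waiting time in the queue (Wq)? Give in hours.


rho = 32/54; Wq = rho/(mu - lambda) = 0.0269 hours

0.0269 hours


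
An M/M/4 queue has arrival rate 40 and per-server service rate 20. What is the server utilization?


rho = lambda/(c*mu) = 40/(4*20) = 0.5

0.5


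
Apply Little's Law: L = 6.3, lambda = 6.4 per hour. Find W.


W = L / lambda = 6.3 / 6.4 = 0.9844 hours

0.9844 hours


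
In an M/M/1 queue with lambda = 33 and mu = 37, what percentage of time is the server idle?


Idle fraction = (1 - rho) * 100 = (1 - 33/37) * 100 = 10.8%

10.8%


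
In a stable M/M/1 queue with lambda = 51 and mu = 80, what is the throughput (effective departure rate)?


For a stable queue (lambda < mu), throughput = lambda = 51 per hour

51 per hour


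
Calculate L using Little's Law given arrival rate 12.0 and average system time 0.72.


L = lambda * W = 12.0 * 0.72 = 8.64

8.64


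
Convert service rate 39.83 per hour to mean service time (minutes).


Mean service time = 60/mu = 60/39.83 = 1.51 minutes

1.51 minutes


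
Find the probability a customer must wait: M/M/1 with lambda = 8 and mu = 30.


P(wait) = rho = lambda/mu = 8/30 = 0.2667

0.2667


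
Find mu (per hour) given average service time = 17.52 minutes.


mu = 60 / avg_service_time = 60 / 17.52 = 3.42 per hour

3.42 per hour


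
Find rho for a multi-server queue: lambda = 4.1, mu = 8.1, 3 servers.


rho = lambda / (c * mu) = 4.1 / (3 * 8.1) = 0.1687

0.1687


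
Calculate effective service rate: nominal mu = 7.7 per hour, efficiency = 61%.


Effective rate = mu * efficiency = 7.7 * 0.61 = 4.7 per hour

4.7 per hour


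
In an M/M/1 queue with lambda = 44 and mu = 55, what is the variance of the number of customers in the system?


rho = 44/55; Var(N) = rho/(1-rho)^2 = 20.0

20.0


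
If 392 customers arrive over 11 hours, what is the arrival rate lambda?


lambda = total arrivals / time = 392 / 11 = 35.64 per hour

35.64 per hour


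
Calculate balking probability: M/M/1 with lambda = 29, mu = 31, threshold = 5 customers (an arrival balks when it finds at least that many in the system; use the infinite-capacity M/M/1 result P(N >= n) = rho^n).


P(N >= 5) = rho^5 = (29/31)^5 = 0.7164

0.7164


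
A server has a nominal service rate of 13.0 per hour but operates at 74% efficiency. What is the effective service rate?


Effective rate = mu * efficiency = 13.0 * 0.74 = 9.62 per hour

9.62 per hour


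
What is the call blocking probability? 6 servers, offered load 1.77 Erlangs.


B(N,A) = (A^N/N!) / sum(A^k/k!, k=0..N) with N=6, A=1.77 = 0.0073

0.0073


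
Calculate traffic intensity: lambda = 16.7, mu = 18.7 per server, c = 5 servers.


rho = lambda / (c * mu) = 16.7 / (5 * 18.7) = 0.1786

0.1786


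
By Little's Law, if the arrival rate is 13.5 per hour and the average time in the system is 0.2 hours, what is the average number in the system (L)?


L = lambda * W = 13.5 * 0.2 = 2.7

2.7


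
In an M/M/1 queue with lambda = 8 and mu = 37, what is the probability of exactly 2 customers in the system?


rho = 8/37; P(n) = (1-rho)*rho^n = (1-8/37)*(8/37)^2 = 0.0366

0.0366


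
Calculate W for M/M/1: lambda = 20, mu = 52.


W = 1/(mu - lambda) = 1/(52 - 20) = 0.0313 hours

0.0313 hours


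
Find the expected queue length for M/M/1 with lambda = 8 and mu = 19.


rho = 8/19; Lq = rho^2/(1-rho) = 0.31

0.31


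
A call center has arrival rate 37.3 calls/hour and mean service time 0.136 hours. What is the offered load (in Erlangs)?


Offered load a = lambda * E[S] = 37.3 * 0.136 = 5.07 Erlangs

5.07 Erlangs


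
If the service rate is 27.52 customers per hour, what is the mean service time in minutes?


Mean service time = 60/mu = 60/27.52 = 2.18 minutes

2.18 minutes


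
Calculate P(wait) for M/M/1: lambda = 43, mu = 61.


P(wait) = rho = lambda/mu = 43/61 = 0.7049

0.7049


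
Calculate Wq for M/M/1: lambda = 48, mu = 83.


rho = 48/83; Wq = rho/(mu - lambda) = 0.0165 hours

0.0165 hours


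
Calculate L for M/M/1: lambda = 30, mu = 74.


rho = 30/74; L = rho/(1-rho) = 0.68

0.68


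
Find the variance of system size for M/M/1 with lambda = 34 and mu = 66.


rho = 34/66; Var(N) = rho/(1-rho)^2 = 2.19

2.19


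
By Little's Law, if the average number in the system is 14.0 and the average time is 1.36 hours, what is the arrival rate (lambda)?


lambda = L / W = 14.0 / 1.36 = 10.29 per hour

10.29 per hour


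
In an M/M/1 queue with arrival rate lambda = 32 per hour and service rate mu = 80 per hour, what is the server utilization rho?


rho = lambda/mu = 32/80 = 0.4

0.4


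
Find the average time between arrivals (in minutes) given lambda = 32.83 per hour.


Mean interarrival time = 60/lambda = 60/32.83 = 1.83 minutes

1.83 minutes


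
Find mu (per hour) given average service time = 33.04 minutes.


mu = 60 / avg_service_time = 60 / 33.04 = 1.82 per hour

1.82 per hour


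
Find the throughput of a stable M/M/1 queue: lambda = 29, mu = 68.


For a stable queue (lambda < mu), throughput = lambda = 29 per hour

29 per hour


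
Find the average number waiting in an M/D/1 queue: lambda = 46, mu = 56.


M/D/1: Lq = rho^2 / (2*(1-rho)) where rho = 46/56; Lq = 1.89

1.89


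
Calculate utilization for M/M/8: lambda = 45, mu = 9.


rho = lambda/(c*mu) = 45/(8*9) = 0.625

0.625


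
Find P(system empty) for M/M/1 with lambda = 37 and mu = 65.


P0 = 1 - rho = 1 - 37/65 = 0.4308

0.4308


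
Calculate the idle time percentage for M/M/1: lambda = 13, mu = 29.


Idle fraction = (1 - rho) * 100 = (1 - 13/29) * 100 = 55.2%

55.2%


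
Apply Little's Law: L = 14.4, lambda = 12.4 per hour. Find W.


W = L / lambda = 14.4 / 12.4 = 1.1613 hours

1.1613 hours


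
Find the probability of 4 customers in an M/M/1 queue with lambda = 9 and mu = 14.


rho = 9/14; P(n) = (1-rho)*rho^n = (1-9/14)*(9/14)^4 = 0.061

0.061


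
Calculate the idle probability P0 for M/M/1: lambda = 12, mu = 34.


P0 = 1 - rho = 1 - 12/34 = 0.6471

0.6471


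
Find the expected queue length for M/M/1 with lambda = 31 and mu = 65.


rho = 31/65; Lq = rho^2/(1-rho) = 0.43

0.43


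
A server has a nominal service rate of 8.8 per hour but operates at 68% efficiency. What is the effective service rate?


Effective rate = mu * efficiency = 8.8 * 0.68 = 5.98 per hour

5.98 per hour


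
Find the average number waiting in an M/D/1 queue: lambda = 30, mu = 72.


M/D/1: Lq = rho^2 / (2*(1-rho)) where rho = 30/72; Lq = 0.15

0.15


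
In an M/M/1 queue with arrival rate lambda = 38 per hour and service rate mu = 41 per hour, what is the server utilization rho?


rho = lambda/mu = 38/41 = 0.9268

0.9268


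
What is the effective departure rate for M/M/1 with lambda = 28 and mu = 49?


For a stable queue (lambda < mu), throughput = lambda = 28 per hour

28 per hour


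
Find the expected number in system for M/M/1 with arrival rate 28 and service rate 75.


rho = 28/75; L = rho/(1-rho) = 0.6

0.6


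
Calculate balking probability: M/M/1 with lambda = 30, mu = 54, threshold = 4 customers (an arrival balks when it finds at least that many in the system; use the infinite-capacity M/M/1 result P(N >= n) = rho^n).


P(N >= 4) = rho^4 = (30/54)^4 = 0.0953

0.0953


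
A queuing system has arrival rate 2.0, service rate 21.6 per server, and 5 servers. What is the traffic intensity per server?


rho = lambda / (c * mu) = 2.0 / (5 * 21.6) = 0.0185

0.0185


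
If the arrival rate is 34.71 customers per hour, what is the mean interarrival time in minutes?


Mean interarrival time = 60/lambda = 60/34.71 = 1.73 minutes

1.73 minutes


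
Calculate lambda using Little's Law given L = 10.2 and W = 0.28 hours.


lambda = L / W = 10.2 / 0.28 = 36.43 per hour

36.43 per hour


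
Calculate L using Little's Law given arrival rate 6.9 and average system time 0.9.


L = lambda * W = 6.9 * 0.9 = 6.21

6.21


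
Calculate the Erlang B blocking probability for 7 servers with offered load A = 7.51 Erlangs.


B(N,A) = (A^N/N!) / sum(A^k/k!, k=0..N) with N=7, A=7.51 = 0.2798

0.2798


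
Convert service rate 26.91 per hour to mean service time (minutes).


Mean service time = 60/mu = 60/26.91 = 2.23 minutes

2.23 minutes


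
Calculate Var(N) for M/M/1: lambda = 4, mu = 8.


rho = 4/8; Var(N) = rho/(1-rho)^2 = 2.0

2.0


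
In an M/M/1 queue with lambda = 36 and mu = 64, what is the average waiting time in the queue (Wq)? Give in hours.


rho = 36/64; Wq = rho/(mu - lambda) = 0.0201 hours

0.0201 hours


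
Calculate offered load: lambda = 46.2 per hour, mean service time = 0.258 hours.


Offered load a = lambda * E[S] = 46.2 * 0.258 = 11.92 Erlangs

11.92 Erlangs


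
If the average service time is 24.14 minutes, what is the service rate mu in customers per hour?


mu = 60 / avg_service_time = 60 / 24.14 = 2.49 per hour

2.49 per hour


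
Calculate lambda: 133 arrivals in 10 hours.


lambda = total arrivals / time = 133 / 10 = 13.3 per hour

13.3 per hour


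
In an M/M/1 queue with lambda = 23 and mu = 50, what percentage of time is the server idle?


Idle fraction = (1 - rho) * 100 = (1 - 23/50) * 100 = 54.0%

54.0%


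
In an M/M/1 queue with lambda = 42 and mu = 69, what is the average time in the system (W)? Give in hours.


W = 1/(mu - lambda) = 1/(69 - 42) = 0.037 hours

0.037 hours


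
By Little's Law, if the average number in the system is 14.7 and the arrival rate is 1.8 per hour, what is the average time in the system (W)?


W = L / lambda = 14.7 / 1.8 = 8.1667 hours

8.1667 hours


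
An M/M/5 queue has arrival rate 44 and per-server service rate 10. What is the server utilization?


rho = lambda/(c*mu) = 44/(5*10) = 0.88

0.88


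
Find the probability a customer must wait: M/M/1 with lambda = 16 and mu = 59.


P(wait) = rho = lambda/mu = 16/59 = 0.2712

0.2712


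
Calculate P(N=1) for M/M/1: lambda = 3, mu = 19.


rho = 3/19; P(n) = (1-rho)*rho^n = (1-3/19)*(3/19)^1 = 0.133

0.133


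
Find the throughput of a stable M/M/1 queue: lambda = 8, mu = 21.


For a stable queue (lambda < mu), throughput = lambda = 8 per hour

8 per hour


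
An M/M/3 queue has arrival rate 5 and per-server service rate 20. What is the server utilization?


rho = lambda/(c*mu) = 5/(3*20) = 0.0833

0.0833


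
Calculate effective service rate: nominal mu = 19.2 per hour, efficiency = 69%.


Effective rate = mu * efficiency = 19.2 * 0.69 = 13.25 per hour

13.25 per hour


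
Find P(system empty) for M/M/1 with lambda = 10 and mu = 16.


P0 = 1 - rho = 1 - 10/16 = 0.375

0.375


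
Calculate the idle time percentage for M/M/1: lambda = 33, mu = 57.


Idle fraction = (1 - rho) * 100 = (1 - 33/57) * 100 = 42.1%

42.1%


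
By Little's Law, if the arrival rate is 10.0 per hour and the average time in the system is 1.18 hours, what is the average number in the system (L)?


L = lambda * W = 10.0 * 1.18 = 11.8

11.8


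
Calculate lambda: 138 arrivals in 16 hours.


lambda = total arrivals / time = 138 / 16 = 8.63 per hour

8.63 per hour


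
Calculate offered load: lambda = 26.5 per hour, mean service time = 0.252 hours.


Offered load a = lambda * E[S] = 26.5 * 0.252 = 6.68 Erlangs

6.68 Erlangs


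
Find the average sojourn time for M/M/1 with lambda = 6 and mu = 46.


W = 1/(mu - lambda) = 1/(46 - 6) = 0.025 hours

0.025 hours


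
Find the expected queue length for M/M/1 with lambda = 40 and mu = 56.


rho = 40/56; Lq = rho^2/(1-rho) = 1.79

1.79


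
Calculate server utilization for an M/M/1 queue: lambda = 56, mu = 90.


rho = lambda/mu = 56/90 = 0.6222

0.6222


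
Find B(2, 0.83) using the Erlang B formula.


B(N,A) = (A^N/N!) / sum(A^k/k!, k=0..N) with N=2, A=0.83 = 0.1584

0.1584


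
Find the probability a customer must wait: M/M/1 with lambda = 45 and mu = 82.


P(wait) = rho = lambda/mu = 45/82 = 0.5488

0.5488


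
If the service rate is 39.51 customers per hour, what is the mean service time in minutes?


Mean service time = 60/mu = 60/39.51 = 1.52 minutes

1.52 minutes


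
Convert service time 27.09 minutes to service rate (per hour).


mu = 60 / avg_service_time = 60 / 27.09 = 2.21 per hour

2.21 per hour


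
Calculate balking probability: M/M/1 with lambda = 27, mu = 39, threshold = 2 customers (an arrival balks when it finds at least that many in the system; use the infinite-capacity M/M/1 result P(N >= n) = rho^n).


P(N >= 2) = rho^2 = (27/39)^2 = 0.4793

0.4793


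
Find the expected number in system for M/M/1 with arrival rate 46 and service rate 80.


rho = 46/80; L = rho/(1-rho) = 1.35

1.35


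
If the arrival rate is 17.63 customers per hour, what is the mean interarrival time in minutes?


Mean interarrival time = 60/lambda = 60/17.63 = 3.4 minutes

3.4 minutes


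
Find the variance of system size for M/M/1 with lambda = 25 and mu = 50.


rho = 25/50; Var(N) = rho/(1-rho)^2 = 2.0

2.0


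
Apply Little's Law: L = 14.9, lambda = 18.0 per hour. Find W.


W = L / lambda = 14.9 / 18.0 = 0.8278 hours

0.8278 hours


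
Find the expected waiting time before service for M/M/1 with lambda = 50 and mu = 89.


rho = 50/89; Wq = rho/(mu - lambda) = 0.0144 hours

0.0144 hours


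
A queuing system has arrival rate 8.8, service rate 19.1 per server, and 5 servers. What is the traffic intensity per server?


rho = lambda / (c * mu) = 8.8 / (5 * 19.1) = 0.0921

0.0921


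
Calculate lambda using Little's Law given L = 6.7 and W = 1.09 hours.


lambda = L / W = 6.7 / 1.09 = 6.15 per hour

6.15 per hour


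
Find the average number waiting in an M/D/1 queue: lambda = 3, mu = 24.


M/D/1: Lq = rho^2 / (2*(1-rho)) where rho = 3/24; Lq = 0.01

0.01


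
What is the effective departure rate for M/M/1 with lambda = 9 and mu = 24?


For a stable queue (lambda < mu), throughput = lambda = 9 per hour

9 per hour


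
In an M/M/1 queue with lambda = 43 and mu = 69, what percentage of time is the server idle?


Idle fraction = (1 - rho) * 100 = (1 - 43/69) * 100 = 37.7%

37.7%


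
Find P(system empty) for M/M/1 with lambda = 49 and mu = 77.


P0 = 1 - rho = 1 - 49/77 = 0.3636

0.3636


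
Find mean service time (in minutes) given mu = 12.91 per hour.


Mean service time = 60/mu = 60/12.91 = 4.65 minutes

4.65 minutes


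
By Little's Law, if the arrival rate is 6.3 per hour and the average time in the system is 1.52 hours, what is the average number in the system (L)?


L = lambda * W = 6.3 * 1.52 = 9.58

9.58


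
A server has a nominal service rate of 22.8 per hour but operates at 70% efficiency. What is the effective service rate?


Effective rate = mu * efficiency = 22.8 * 0.7 = 15.96 per hour

15.96 per hour


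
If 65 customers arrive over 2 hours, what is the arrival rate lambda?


lambda = total arrivals / time = 65 / 2 = 32.5 per hour

32.5 per hour


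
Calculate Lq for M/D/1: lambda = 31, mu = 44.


M/D/1: Lq = rho^2 / (2*(1-rho)) where rho = 31/44; Lq = 0.84

0.84


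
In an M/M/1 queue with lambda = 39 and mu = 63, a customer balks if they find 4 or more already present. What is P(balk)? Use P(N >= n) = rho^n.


P(N >= 4) = rho^4 = (39/63)^4 = 0.1469

0.1469


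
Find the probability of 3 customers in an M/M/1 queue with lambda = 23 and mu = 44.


rho = 23/44; P(n) = (1-rho)*rho^n = (1-23/44)*(23/44)^3 = 0.0682

0.0682


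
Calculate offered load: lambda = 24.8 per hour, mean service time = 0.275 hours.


Offered load a = lambda * E[S] = 24.8 * 0.275 = 6.82 Erlangs

6.82 Erlangs


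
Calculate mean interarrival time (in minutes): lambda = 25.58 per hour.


Mean interarrival time = 60/lambda = 60/25.58 = 2.35 minutes

2.35 minutes


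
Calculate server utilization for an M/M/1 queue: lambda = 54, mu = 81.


rho = lambda/mu = 54/81 = 0.6667

0.6667


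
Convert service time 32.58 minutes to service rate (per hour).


mu = 60 / avg_service_time = 60 / 32.58 = 1.84 per hour

1.84 per hour


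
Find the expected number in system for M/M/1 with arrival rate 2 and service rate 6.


rho = 2/6; L = rho/(1-rho) = 0.5

0.5


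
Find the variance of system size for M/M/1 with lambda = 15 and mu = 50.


rho = 15/50; Var(N) = rho/(1-rho)^2 = 0.61

0.61


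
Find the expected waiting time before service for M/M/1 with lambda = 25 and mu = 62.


rho = 25/62; Wq = rho/(mu - lambda) = 0.0109 hours

0.0109 hours


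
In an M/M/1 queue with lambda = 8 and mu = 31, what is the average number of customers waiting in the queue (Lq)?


rho = 8/31; Lq = rho^2/(1-rho) = 0.09

0.09


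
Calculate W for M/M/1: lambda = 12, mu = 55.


W = 1/(mu - lambda) = 1/(55 - 12) = 0.0233 hours

0.0233 hours


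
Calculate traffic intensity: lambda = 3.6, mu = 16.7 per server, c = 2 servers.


rho = lambda / (c * mu) = 3.6 / (2 * 16.7) = 0.1078

0.1078


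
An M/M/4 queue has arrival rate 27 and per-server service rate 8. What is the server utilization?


rho = lambda/(c*mu) = 27/(4*8) = 0.8438

0.8438


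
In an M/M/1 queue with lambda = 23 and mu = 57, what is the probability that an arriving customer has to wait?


P(wait) = rho = lambda/mu = 23/57 = 0.4035

0.4035


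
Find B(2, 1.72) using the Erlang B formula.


B(N,A) = (A^N/N!) / sum(A^k/k!, k=0..N) with N=2, A=1.72 = 0.3523

0.3523


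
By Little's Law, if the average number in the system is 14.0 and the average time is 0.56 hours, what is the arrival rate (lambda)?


lambda = L / W = 14.0 / 0.56 = 25.0 per hour

25.0 per hour


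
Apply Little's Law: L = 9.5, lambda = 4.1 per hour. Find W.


W = L / lambda = 9.5 / 4.1 = 2.3171 hours

2.3171 hours


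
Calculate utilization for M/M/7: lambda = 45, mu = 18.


rho = lambda/(c*mu) = 45/(7*18) = 0.3571

0.3571


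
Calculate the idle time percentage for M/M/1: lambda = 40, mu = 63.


Idle fraction = (1 - rho) * 100 = (1 - 40/63) * 100 = 36.5%

36.5%


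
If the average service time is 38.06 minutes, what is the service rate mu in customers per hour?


mu = 60 / avg_service_time = 60 / 38.06 = 1.58 per hour

1.58 per hour


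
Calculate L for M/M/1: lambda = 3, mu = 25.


rho = 3/25; L = rho/(1-rho) = 0.14

0.14


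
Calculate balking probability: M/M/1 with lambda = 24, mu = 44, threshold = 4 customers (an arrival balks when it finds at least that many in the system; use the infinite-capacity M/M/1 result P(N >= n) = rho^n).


P(N >= 4) = rho^4 = (24/44)^4 = 0.0885

0.0885


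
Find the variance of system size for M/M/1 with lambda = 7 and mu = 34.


rho = 7/34; Var(N) = rho/(1-rho)^2 = 0.33

0.33


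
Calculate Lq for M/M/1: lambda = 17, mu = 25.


rho = 17/25; Lq = rho^2/(1-rho) = 1.45

1.45


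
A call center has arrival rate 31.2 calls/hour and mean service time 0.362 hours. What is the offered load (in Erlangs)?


Offered load a = lambda * E[S] = 31.2 * 0.362 = 11.29 Erlangs

11.29 Erlangs


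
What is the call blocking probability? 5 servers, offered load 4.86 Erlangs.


B(N,A) = (A^N/N!) / sum(A^k/k!, k=0..N) with N=5, A=4.86 = 0.2734

0.2734


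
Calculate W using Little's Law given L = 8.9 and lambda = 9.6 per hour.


W = L / lambda = 8.9 / 9.6 = 0.9271 hours

0.9271 hours


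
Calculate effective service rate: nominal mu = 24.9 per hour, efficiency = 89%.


Effective rate = mu * efficiency = 24.9 * 0.89 = 22.16 per hour

22.16 per hour


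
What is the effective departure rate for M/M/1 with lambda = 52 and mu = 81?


For a stable queue (lambda < mu), throughput = lambda = 52 per hour

52 per hour


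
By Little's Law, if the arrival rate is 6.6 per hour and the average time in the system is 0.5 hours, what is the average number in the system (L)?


L = lambda * W = 6.6 * 0.5 = 3.3

3.3


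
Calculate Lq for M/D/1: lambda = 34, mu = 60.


M/D/1: Lq = rho^2 / (2*(1-rho)) where rho = 34/60; Lq = 0.37

0.37


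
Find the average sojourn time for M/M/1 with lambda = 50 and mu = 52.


W = 1/(mu - lambda) = 1/(52 - 50) = 0.5 hours

0.5 hours


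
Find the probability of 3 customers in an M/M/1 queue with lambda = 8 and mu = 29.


rho = 8/29; P(n) = (1-rho)*rho^n = (1-8/29)*(8/29)^3 = 0.0152

0.0152


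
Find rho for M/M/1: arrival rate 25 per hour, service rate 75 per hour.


rho = lambda/mu = 25/75 = 0.3333

0.3333


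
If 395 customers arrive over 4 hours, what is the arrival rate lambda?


lambda = total arrivals / time = 395 / 4 = 98.75 per hour

98.75 per hour


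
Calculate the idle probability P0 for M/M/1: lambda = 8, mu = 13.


P0 = 1 - rho = 1 - 8/13 = 0.3846

0.3846


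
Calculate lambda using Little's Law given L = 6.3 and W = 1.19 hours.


lambda = L / W = 6.3 / 1.19 = 5.29 per hour

5.29 per hour


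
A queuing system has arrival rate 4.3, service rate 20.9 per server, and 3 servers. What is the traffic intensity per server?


rho = lambda / (c * mu) = 4.3 / (3 * 20.9) = 0.0686

0.0686


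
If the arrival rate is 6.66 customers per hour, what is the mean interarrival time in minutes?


Mean interarrival time = 60/lambda = 60/6.66 = 9.01 minutes

9.01 minutes


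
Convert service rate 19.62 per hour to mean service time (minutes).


Mean service time = 60/mu = 60/19.62 = 3.06 minutes

3.06 minutes


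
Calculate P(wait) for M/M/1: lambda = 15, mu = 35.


P(wait) = rho = lambda/mu = 15/35 = 0.4286

0.4286


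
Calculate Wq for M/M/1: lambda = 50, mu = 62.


rho = 50/62; Wq = rho/(mu - lambda) = 0.0672 hours

0.0672 hours


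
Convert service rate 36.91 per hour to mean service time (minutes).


Mean service time = 60/mu = 60/36.91 = 1.63 minutes

1.63 minutes


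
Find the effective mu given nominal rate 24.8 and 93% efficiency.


Effective rate = mu * efficiency = 24.8 * 0.93 = 23.06 per hour

23.06 per hour


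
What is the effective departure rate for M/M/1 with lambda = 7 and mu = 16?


For a stable queue (lambda < mu), throughput = lambda = 7 per hour

7 per hour


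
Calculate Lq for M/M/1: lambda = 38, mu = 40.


rho = 38/40; Lq = rho^2/(1-rho) = 18.05

18.05


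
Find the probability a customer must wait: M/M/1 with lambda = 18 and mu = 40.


P(wait) = rho = lambda/mu = 18/40 = 0.45

0.45


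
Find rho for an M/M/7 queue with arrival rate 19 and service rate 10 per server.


rho = lambda/(c*mu) = 19/(7*10) = 0.2714

0.2714


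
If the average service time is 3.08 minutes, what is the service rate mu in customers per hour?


mu = 60 / avg_service_time = 60 / 3.08 = 19.48 per hour

19.48 per hour


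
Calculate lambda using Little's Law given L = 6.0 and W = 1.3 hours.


lambda = L / W = 6.0 / 1.3 = 4.62 per hour

4.62 per hour


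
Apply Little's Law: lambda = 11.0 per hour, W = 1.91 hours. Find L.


L = lambda * W = 11.0 * 1.91 = 21.01

21.01


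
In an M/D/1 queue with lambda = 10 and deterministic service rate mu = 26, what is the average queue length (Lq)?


M/D/1: Lq = rho^2 / (2*(1-rho)) where rho = 10/26; Lq = 0.12

0.12


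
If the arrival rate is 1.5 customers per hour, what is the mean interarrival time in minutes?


Mean interarrival time = 60/lambda = 60/1.5 = 40.0 minutes

40.0 minutes


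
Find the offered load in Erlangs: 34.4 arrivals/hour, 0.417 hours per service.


Offered load a = lambda * E[S] = 34.4 * 0.417 = 14.34 Erlangs

14.34 Erlangs


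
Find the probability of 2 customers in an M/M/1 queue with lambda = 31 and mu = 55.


rho = 31/55; P(n) = (1-rho)*rho^n = (1-31/55)*(31/55)^2 = 0.1386

0.1386


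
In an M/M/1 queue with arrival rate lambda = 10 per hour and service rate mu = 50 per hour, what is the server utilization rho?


rho = lambda/mu = 10/50 = 0.2

0.2


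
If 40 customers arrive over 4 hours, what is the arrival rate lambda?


lambda = total arrivals / time = 40 / 4 = 10.0 per hour

10.0 per hour


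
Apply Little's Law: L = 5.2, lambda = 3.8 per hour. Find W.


W = L / lambda = 5.2 / 3.8 = 1.3684 hours

1.3684 hours


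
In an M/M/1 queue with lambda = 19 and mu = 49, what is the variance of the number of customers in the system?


rho = 19/49; Var(N) = rho/(1-rho)^2 = 1.03

1.03


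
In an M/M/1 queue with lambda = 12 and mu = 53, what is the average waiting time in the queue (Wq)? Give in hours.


rho = 12/53; Wq = rho/(mu - lambda) = 0.0055 hours

0.0055 hours


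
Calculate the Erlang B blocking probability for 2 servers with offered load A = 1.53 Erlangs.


B(N,A) = (A^N/N!) / sum(A^k/k!, k=0..N) with N=2, A=1.53 = 0.3163

0.3163


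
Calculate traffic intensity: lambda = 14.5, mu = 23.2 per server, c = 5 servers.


rho = lambda / (c * mu) = 14.5 / (5 * 23.2) = 0.125

0.125


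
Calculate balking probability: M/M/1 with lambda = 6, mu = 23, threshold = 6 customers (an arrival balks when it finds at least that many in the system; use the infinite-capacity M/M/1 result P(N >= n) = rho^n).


P(N >= 6) = rho^6 = (6/23)^6 = 0.0003

0.0003


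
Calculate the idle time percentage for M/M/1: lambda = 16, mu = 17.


Idle fraction = (1 - rho) * 100 = (1 - 16/17) * 100 = 5.9%

5.9%


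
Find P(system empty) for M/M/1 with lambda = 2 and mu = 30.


P0 = 1 - rho = 1 - 2/30 = 0.9333

0.9333


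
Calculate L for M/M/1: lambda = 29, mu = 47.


rho = 29/47; L = rho/(1-rho) = 1.61

1.61


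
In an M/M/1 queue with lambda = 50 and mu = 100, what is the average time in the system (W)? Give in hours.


W = 1/(mu - lambda) = 1/(100 - 50) = 0.02 hours

0.02 hours


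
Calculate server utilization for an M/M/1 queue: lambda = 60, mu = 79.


rho = lambda/mu = 60/79 = 0.7595

0.7595


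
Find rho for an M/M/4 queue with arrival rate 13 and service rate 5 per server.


rho = lambda/(c*mu) = 13/(4*5) = 0.65

0.65


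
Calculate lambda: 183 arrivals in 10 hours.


lambda = total arrivals / time = 183 / 10 = 18.3 per hour

18.3 per hour


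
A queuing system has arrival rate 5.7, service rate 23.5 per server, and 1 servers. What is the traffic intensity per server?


rho = lambda / (c * mu) = 5.7 / (1 * 23.5) = 0.2426

0.2426


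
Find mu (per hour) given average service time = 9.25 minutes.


mu = 60 / avg_service_time = 60 / 9.25 = 6.49 per hour

6.49 per hour


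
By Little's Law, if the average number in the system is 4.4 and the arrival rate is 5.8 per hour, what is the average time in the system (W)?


W = L / lambda = 4.4 / 5.8 = 0.7586 hours

0.7586 hours


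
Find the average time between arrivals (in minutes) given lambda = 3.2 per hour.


Mean interarrival time = 60/lambda = 60/3.2 = 18.75 minutes

18.75 minutes


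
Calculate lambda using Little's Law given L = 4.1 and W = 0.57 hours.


lambda = L / W = 4.1 / 0.57 = 7.19 per hour

7.19 per hour


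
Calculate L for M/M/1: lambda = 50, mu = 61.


rho = 50/61; L = rho/(1-rho) = 4.55

4.55


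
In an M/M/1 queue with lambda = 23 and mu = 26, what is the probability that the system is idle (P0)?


P0 = 1 - rho = 1 - 23/26 = 0.1154

0.1154


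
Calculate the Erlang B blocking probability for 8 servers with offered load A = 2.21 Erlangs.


B(N,A) = (A^N/N!) / sum(A^k/k!, k=0..N) with N=8, A=2.21 = 0.0015

0.0015


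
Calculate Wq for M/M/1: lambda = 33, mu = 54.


rho = 33/54; Wq = rho/(mu - lambda) = 0.0291 hours

0.0291 hours


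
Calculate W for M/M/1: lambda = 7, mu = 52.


W = 1/(mu - lambda) = 1/(52 - 7) = 0.0222 hours

0.0222 hours


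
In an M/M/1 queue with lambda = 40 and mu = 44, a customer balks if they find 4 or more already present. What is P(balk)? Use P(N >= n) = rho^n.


P(N >= 4) = rho^4 = (40/44)^4 = 0.683

0.683


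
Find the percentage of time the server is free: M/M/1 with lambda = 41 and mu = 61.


Idle fraction = (1 - rho) * 100 = (1 - 41/61) * 100 = 32.8%

32.8%


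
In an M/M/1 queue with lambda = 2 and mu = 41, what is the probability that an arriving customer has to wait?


P(wait) = rho = lambda/mu = 2/41 = 0.0488

0.0488


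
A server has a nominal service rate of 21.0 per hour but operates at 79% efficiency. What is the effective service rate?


Effective rate = mu * efficiency = 21.0 * 0.79 = 16.59 per hour

16.59 per hour


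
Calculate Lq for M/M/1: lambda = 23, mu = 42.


rho = 23/42; Lq = rho^2/(1-rho) = 0.66

0.66


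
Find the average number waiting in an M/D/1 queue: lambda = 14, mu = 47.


M/D/1: Lq = rho^2 / (2*(1-rho)) where rho = 14/47; Lq = 0.06

0.06


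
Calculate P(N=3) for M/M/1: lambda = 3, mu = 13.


rho = 3/13; P(n) = (1-rho)*rho^n = (1-3/13)*(3/13)^3 = 0.0095

0.0095


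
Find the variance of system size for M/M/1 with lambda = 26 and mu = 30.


rho = 26/30; Var(N) = rho/(1-rho)^2 = 48.75

48.75


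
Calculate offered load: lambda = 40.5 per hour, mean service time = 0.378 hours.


Offered load a = lambda * E[S] = 40.5 * 0.378 = 15.31 Erlangs

15.31 Erlangs


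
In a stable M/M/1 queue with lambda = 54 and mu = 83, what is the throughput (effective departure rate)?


For a stable queue (lambda < mu), throughput = lambda = 54 per hour

54 per hour


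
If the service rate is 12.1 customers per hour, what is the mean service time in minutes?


Mean service time = 60/mu = 60/12.1 = 4.96 minutes

4.96 minutes


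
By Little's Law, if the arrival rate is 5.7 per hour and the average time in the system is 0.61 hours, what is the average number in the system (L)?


L = lambda * W = 5.7 * 0.61 = 3.48

3.48


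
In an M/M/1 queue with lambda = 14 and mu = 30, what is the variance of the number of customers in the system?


rho = 14/30; Var(N) = rho/(1-rho)^2 = 1.64

1.64


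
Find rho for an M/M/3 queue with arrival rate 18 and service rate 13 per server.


rho = lambda/(c*mu) = 18/(3*13) = 0.4615

0.4615


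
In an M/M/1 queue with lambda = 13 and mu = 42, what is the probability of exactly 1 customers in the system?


rho = 13/42; P(n) = (1-rho)*rho^n = (1-13/42)*(13/42)^1 = 0.2137

0.2137


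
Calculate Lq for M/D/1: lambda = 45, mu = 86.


M/D/1: Lq = rho^2 / (2*(1-rho)) where rho = 45/86; Lq = 0.29

0.29


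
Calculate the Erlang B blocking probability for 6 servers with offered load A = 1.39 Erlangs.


B(N,A) = (A^N/N!) / sum(A^k/k!, k=0..N) with N=6, A=1.39 = 0.0025

0.0025


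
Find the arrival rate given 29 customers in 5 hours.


lambda = total arrivals / time = 29 / 5 = 5.8 per hour

5.8 per hour


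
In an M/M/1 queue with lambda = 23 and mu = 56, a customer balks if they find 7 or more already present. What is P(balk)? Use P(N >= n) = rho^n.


P(N >= 7) = rho^7 = (23/56)^7 = 0.002

0.002


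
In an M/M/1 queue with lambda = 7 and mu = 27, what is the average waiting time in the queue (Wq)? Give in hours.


rho = 7/27; Wq = rho/(mu - lambda) = 0.013 hours

0.013 hours


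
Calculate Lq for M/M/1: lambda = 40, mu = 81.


rho = 40/81; Lq = rho^2/(1-rho) = 0.48

0.48


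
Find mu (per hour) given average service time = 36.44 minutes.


mu = 60 / avg_service_time = 60 / 36.44 = 1.65 per hour

1.65 per hour


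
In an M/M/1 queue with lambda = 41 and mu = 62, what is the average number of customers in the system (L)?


rho = 41/62; L = rho/(1-rho) = 1.95

1.95


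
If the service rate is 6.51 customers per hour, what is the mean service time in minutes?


Mean service time = 60/mu = 60/6.51 = 9.22 minutes

9.22 minutes


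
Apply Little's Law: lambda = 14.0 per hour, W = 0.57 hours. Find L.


L = lambda * W = 14.0 * 0.57 = 7.98

7.98


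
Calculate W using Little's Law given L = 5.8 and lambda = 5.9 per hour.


W = L / lambda = 5.8 / 5.9 = 0.9831 hours

0.9831 hours


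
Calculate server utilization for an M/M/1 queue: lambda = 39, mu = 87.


rho = lambda/mu = 39/87 = 0.4483

0.4483


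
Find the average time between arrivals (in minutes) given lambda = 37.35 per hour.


Mean interarrival time = 60/lambda = 60/37.35 = 1.61 minutes

1.61 minutes


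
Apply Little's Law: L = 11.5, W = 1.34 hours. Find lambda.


lambda = L / W = 11.5 / 1.34 = 8.58 per hour

8.58 per hour


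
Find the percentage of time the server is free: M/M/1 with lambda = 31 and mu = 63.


Idle fraction = (1 - rho) * 100 = (1 - 31/63) * 100 = 50.8%

50.8%


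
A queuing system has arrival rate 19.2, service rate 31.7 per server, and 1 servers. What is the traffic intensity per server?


rho = lambda / (c * mu) = 19.2 / (1 * 31.7) = 0.6057

0.6057


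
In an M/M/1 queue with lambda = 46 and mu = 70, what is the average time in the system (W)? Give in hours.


W = 1/(mu - lambda) = 1/(70 - 46) = 0.0417 hours

0.0417 hours


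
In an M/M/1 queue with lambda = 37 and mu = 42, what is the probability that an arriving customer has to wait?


P(wait) = rho = lambda/mu = 37/42 = 0.881

0.881


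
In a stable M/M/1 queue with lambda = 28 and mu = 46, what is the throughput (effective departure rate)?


For a stable queue (lambda < mu), throughput = lambda = 28 per hour

28 per hour


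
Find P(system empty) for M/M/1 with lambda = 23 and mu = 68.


P0 = 1 - rho = 1 - 23/68 = 0.6618

0.6618


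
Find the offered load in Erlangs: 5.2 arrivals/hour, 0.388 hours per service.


Offered load a = lambda * E[S] = 5.2 * 0.388 = 2.02 Erlangs

2.02 Erlangs


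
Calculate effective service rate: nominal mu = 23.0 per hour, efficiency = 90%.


Effective rate = mu * efficiency = 23.0 * 0.9 = 20.7 per hour

20.7 per hour
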